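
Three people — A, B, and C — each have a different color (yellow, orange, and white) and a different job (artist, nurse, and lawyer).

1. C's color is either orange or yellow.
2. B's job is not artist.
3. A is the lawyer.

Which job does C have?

With clues 1–3, lawyer and nurse are impossible for C's job.
That leaves artist.

artist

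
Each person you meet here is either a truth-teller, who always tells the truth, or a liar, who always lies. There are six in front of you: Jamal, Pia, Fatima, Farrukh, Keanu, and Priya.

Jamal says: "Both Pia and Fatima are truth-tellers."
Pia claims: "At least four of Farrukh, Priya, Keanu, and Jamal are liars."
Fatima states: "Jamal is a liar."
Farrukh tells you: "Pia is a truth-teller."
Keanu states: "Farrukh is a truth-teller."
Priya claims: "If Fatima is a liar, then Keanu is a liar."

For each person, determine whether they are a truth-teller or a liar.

Consider Jamal. Suppose Jamal is a truth-teller.
Then no assignment of the remaining roles makes every statement match its speaker's type — contradiction.
So Jamal is a liar.
With that fixed, Fatima's statement is true, so Fatima is a truth-teller.
With that fixed, Priya's statement is true, so Priya is a truth-teller.
With that fixed, Pia's statement is false, so Pia is a liar.
With that fixed, Farrukh's statement is false, so Farrukh is a liar.
With that fixed, Keanu's statement is false, so Keanu is a liar.

Jamal: liar, Pia: liar, Fatima: truth-teller, Farrukh: liar, Keanu: liar, Priya: truth-teller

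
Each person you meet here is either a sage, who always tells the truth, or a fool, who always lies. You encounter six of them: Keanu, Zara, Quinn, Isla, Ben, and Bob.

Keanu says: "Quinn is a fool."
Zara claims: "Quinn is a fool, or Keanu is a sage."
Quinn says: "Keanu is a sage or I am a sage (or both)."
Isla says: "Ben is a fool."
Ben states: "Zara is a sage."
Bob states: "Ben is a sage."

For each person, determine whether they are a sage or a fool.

Keanu: fool, Zara: fool, Quinn: sage, Isla: sage, Ben: fool, Bob: fool

Consider Keanu. Suppose Keanu is a sage.
Then no assignment of the remaining roles makes every statement match its speaker's type — contradiction.
So Keanu is a fool.
Consider Zara. Suppose Zara is a sage.
Then no assignment of the remaining roles makes every statement match its speaker's type — contradiction.
So Zara is a fool.
With that fixed, Ben's statement is false, so Ben is a fool.
With that fixed, Bob's statement is false, so Bob is a fool.
With that fixed, Isla's statement is true, so Isla is a sage.
Consider Quinn. Suppose Quinn is a fool.
Then Keanu's statement comes out true, contradicting Keanu being a fool.
So Quinn is a sage.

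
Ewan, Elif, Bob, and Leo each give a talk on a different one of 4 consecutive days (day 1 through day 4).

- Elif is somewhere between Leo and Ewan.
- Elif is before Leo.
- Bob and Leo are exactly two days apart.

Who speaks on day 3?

Elif

With clues 1–2, Ewan is ruled out for day 3.
With clues 1–3, Bob and Leo are ruled out for day 3.
So day 3 is Elif.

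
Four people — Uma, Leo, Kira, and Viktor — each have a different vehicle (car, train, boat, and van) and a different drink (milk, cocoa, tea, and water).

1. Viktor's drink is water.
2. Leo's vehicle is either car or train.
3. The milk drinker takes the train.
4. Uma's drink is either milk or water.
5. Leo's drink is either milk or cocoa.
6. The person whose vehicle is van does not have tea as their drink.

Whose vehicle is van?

With clues 1–2, Leo is impossible for the one with vehicle van.
With clues 1–4, Uma is impossible for the one with vehicle van.
With clues 1–6, Kira is impossible for the one with vehicle van.
That leaves Viktor.

Viktor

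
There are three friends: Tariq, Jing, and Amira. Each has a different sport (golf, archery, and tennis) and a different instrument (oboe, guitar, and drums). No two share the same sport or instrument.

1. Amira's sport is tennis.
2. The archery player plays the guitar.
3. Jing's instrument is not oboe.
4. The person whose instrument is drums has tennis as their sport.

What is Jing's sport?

Clue 1 rules out tennis for Jing's sport.
With clues 1–4, golf is impossible for Jing's sport.
That leaves archery.

archery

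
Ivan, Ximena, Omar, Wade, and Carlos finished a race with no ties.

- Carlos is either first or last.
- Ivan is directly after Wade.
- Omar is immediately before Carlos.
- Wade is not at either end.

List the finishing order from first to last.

Ximena, Wade, Ivan, Omar, Carlos

From clue 1: Carlos is in {1,5}.
From clues 1–3: Omar → place 4, Carlos → place 5.
From clues 1–4: Ximena → place 1, Wade → place 2, Ivan → place 3.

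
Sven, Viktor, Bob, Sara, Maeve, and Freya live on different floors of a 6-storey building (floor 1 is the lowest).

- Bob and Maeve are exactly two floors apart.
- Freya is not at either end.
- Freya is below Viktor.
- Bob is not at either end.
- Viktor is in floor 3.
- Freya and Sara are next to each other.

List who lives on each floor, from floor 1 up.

Sara, Freya, Viktor, Bob, Sven, Maeve

From clues 1–2: Freya is in {2,3,4,5}.
From clues 1–3: Viktor is in {3,4,5,6}.
From clues 1–5: Freya → floor 2, Viktor → floor 3, Bob → floor 4, Maeve → floor 6.
From clues 1–6: Sara → floor 1, Sven → floor 5.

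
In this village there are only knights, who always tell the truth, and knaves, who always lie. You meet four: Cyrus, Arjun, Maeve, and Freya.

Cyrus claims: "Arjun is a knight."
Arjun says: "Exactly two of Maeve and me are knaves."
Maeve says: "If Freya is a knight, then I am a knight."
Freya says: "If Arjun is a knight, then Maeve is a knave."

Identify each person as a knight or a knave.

Cyrus: knave, Arjun: knave, Maeve: knight, Freya: knight

Consider Cyrus. Suppose Cyrus is a knight.
Then no assignment of the remaining roles makes every statement match its speaker's type — contradiction.
So Cyrus is a knave.
Consider Arjun. Suppose Arjun is a knight.
Then Cyrus's statement comes out true, contradicting Cyrus being a knave.
So Arjun is a knave.
With that fixed, Freya's statement is true, so Freya is a knight.
Consider Maeve. Suppose Maeve is a knave.
Then Arjun's statement comes out true, contradicting Arjun being a knave.
So Maeve is a knight.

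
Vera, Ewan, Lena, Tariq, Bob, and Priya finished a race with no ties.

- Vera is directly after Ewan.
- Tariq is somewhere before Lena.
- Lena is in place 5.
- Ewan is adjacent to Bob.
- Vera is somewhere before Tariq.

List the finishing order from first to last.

From clue 1: Vera is in {2,3,4,5,6}.
From clues 1–3: Lena → place 5.
From clues 1–4: Priya → place 6.
From clues 1–5: Bob → place 1, Ewan → place 2, Vera → place 3, Tariq → place 4.

Bob, Ewan, Vera, Tariq, Lena, Priya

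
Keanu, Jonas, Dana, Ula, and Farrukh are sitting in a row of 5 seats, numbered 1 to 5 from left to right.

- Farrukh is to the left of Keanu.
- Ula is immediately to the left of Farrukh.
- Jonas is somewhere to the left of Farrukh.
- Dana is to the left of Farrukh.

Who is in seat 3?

Ula

With clues 1–3, Dana, Jonas, and Keanu are ruled out for seat 3.
With clues 1–4, Farrukh is ruled out for seat 3.
So seat 3 is Ula.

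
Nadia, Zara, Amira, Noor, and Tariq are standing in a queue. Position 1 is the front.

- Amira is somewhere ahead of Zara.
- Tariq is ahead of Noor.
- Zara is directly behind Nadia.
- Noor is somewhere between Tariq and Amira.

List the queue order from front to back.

From clue 1: Zara is in {2,3,4,5}.
From clues 1–3: Nadia is in {2,3,4}.
From clues 1–4: Tariq → position 1, Noor → position 2, Amira → position 3, Nadia → position 4, Zara → position 5.

Tariq, Noor, Amira, Nadia, Zara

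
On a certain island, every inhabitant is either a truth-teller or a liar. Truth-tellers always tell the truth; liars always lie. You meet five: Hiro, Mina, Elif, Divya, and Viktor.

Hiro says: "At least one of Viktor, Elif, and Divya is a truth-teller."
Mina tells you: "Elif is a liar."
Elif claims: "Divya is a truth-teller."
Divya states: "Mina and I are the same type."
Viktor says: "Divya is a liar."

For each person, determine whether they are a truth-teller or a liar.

Consider Hiro. Suppose Hiro is a liar.
Then no assignment of the remaining roles makes every statement match its speaker's type — contradiction.
So Hiro is a truth-teller.
Consider Mina. Suppose Mina is a liar.
Then whichever role Divya has, Divya's statement has the wrong truth value — contradiction.
So Mina is a truth-teller.
Consider Elif. Suppose Elif is a truth-teller.
Then Mina's statement comes out false, contradicting Mina being a truth-teller.
So Elif is a liar.
Consider Divya. Suppose Divya is a truth-teller.
Then Elif's statement comes out true, contradicting Elif being a liar.
So Divya is a liar.
With that fixed, Viktor's statement is true, so Viktor is a truth-teller.

Hiro: truth-teller, Mina: truth-teller, Elif: liar, Divya: liar, Viktor: truth-teller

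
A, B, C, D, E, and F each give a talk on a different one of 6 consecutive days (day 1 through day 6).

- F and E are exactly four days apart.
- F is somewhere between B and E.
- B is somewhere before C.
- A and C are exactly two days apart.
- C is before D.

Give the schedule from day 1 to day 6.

B, F, C, D, A, E

From clue 1: E is in {1,2,5,6}.
From clues 1–2: B is in {1,6}.
From clues 1–3: B → day 1, F → day 2, E → day 6.
From clues 1–4: D → day 4.
From clues 1–5: C → day 3, A → day 5.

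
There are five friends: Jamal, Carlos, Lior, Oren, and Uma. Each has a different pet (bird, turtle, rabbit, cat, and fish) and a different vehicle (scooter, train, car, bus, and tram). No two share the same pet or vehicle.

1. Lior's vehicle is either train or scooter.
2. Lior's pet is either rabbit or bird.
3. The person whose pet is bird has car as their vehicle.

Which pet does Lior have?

With clues 1–2, cat, fish, and turtle are impossible for Lior's pet.
With clues 1–3, bird is impossible for Lior's pet.
That leaves rabbit.

rabbit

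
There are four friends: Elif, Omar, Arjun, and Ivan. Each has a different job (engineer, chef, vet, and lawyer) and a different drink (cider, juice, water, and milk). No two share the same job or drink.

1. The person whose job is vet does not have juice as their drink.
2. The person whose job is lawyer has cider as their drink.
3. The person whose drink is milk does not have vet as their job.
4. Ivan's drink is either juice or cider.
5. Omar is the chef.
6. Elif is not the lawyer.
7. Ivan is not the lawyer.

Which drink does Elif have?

With clues 1–6, cider is impossible for Elif's drink.
With clues 1–7, juice and milk are impossible for Elif's drink.
That leaves water.

water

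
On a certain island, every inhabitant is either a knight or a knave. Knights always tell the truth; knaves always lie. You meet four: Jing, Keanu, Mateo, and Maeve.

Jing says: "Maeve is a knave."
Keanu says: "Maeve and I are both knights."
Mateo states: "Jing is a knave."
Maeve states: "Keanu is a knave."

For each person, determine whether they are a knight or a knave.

Jing: knave, Keanu: knave, Mateo: knight, Maeve: knight

Consider Jing. Suppose Jing is a knight.
Then no assignment of the remaining roles makes every statement match its speaker's type — contradiction.
So Jing is a knave.
With that fixed, Mateo's statement is true, so Mateo is a knight.
Consider Keanu. Suppose Keanu is a knight.
Then no assignment of the remaining roles makes every statement match its speaker's type — contradiction.
So Keanu is a knave.
With that fixed, Maeve's statement is true, so Maeve is a knight.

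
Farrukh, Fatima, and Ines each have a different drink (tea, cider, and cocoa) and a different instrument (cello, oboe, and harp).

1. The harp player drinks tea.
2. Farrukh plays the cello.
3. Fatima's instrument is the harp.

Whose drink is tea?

With clues 1–2, Farrukh is impossible for the one with drink tea.
With clues 1–3, Ines is impossible for the one with drink tea.
That leaves Fatima.

Fatima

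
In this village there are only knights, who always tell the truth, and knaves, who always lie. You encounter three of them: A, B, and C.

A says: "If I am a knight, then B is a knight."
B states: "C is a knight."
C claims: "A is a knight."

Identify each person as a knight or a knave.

A: knight, B: knight, C: knight

Consider A. Suppose A is a knave.
Then A's own statement would have to be false, but it can't be — contradiction.
So A is a knight.
With that fixed, C's statement is true, so C is a knight.
With that fixed, B's statement is true, so B is a knight.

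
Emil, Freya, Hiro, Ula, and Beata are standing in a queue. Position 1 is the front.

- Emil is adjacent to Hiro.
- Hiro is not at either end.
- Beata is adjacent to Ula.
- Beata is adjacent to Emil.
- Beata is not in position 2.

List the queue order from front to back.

Freya, Hiro, Emil, Beata, Ula

From clues 1–2: Hiro is in {2,3,4}.
From clues 1–3: Freya is in {1,3,5}.
From clues 1–4: Emil → position 3.
From clues 1–5: Freya → position 1, Hiro → position 2, Beata → position 4, Ula → position 5.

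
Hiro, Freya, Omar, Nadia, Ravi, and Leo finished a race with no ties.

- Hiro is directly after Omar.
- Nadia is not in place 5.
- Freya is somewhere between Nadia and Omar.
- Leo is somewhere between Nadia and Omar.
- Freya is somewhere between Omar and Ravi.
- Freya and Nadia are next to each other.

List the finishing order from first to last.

Ravi, Nadia, Freya, Leo, Omar, Hiro

From clue 1: Hiro is in {2,3,4,5,6}.
From clues 1–3: Freya is in {2,3,4,5}.
From clues 1–4: Nadia is in {1,2,6}.
From clues 1–5: Hiro is in {2,6}.
From clues 1–6: Ravi → place 1, Nadia → place 2, Freya → place 3, Leo → place 4, Omar → place 5, Hiro → place 6.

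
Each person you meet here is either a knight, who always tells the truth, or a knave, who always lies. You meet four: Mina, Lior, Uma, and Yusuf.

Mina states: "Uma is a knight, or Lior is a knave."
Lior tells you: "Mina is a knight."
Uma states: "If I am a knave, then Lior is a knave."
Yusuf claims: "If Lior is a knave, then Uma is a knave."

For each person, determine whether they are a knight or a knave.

Consider Mina. Suppose Mina is a knave.
Then no assignment of the remaining roles makes every statement match its speaker's type — contradiction.
So Mina is a knight.
With that fixed, Lior's statement is true, so Lior is a knight.
With that fixed, Yusuf's statement is true, so Yusuf is a knight.
Consider Uma. Suppose Uma is a knave.
Then Mina's statement comes out false, contradicting Mina being a knight.
So Uma is a knight.

Mina: knight, Lior: knight, Uma: knight, Yusuf: knight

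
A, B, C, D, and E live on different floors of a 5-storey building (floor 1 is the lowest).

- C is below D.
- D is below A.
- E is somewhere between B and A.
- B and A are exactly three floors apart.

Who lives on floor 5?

With clue 1, C is ruled out for floor 5.
With clues 1–2, D is ruled out for floor 5.
With clues 1–3, E is ruled out for floor 5.
With clues 1–4, B is ruled out for floor 5.
So floor 5 is A.

A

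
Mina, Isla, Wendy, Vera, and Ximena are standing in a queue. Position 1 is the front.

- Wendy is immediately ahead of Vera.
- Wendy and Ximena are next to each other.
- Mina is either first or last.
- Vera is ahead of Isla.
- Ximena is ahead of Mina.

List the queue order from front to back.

Ximena, Wendy, Vera, Isla, Mina

From clue 1: Wendy is in {1,2,3,4}.
From clues 1–2: Wendy is in {2,3,4}.
From clues 1–3: Mina is in {1,5}.
From clues 1–5: Ximena → position 1, Wendy → position 2, Vera → position 3, Isla → position 4, Mina → position 5.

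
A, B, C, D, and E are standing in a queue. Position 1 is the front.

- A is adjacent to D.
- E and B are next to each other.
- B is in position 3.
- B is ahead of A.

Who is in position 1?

C

With clues 1–3, B and E are ruled out for position 1.
With clues 1–4, A and D are ruled out for position 1.
So position 1 is C.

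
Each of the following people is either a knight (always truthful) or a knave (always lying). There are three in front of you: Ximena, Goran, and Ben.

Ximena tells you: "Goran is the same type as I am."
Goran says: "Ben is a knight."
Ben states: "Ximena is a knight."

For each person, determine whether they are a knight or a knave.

Consider Ximena. Suppose Ximena is a knave.
Then no assignment of the remaining roles makes every statement match its speaker's type — contradiction.
So Ximena is a knight.
With that fixed, Ben's statement is true, so Ben is a knight.
With that fixed, Goran's statement is true, so Goran is a knight.

Ximena: knight, Goran: knight, Ben: knight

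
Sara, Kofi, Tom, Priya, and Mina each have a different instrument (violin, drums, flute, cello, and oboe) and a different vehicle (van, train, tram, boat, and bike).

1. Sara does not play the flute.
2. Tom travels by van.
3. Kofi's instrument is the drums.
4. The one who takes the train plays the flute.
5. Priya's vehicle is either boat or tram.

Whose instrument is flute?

Clue 1 rules out Sara for the one with instrument flute.
With clues 1–3, Kofi is impossible for the one with instrument flute.
With clues 1–4, Tom is impossible for the one with instrument flute.
With clues 1–5, Priya is impossible for the one with instrument flute.
That leaves Mina.

Mina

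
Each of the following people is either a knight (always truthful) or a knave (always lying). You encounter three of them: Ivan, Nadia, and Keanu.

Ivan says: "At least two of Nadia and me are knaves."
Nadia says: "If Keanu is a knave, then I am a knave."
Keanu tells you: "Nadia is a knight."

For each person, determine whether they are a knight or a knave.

Consider Ivan. Suppose Ivan is a knight.
Then Ivan's own statement would have to be true, but it can't be — contradiction.
So Ivan is a knave.
Consider Nadia. Suppose Nadia is a knave.
Then Ivan's statement comes out true, contradicting Ivan being a knave.
So Nadia is a knight.
With that fixed, Keanu's statement is true, so Keanu is a knight.

Ivan: knave, Nadia: knight, Keanu: knight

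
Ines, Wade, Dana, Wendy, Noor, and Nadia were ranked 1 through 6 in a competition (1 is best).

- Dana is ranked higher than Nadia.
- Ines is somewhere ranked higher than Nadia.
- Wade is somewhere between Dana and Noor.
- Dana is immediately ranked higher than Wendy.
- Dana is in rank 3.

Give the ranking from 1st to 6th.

Noor, Wade, Dana, Wendy, Ines, Nadia

From clue 1: Dana is in {1,2,3,4,5}.
From clues 1–2: Nadia is in {3,4,5,6}.
From clues 1–3: Wade is in {2,3,4,5}.
From clues 1–4: Nadia is in {4,5,6}.
From clues 1–5: Noor → rank 1, Wade → rank 2, Dana → rank 3, Wendy → rank 4, Ines → rank 5, Nadia → rank 6.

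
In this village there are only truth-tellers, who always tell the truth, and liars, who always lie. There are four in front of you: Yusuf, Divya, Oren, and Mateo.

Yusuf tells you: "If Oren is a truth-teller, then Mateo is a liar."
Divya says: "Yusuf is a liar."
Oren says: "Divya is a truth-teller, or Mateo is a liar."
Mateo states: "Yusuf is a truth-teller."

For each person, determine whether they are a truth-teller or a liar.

Yusuf: truth-teller, Divya: liar, Oren: liar, Mateo: truth-teller

Consider Yusuf. Suppose Yusuf is a liar.
Then no assignment of the remaining roles makes every statement match its speaker's type — contradiction.
So Yusuf is a truth-teller.
With that fixed, Divya's statement is false, so Divya is a liar.
With that fixed, Mateo's statement is true, so Mateo is a truth-teller.
With that fixed, Oren's statement is false, so Oren is a liar.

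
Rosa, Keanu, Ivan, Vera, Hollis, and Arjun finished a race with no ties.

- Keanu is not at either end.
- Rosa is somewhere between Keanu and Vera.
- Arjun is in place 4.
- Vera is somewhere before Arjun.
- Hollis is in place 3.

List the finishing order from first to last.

Vera, Rosa, Hollis, Arjun, Keanu, Ivan

From clue 1: Keanu is in {2,3,4,5}.
From clues 1–2: Rosa is in {2,3,4,5}.
From clues 1–3: Arjun → place 4.
From clues 1–4: Rosa is in {2,3}.
From clues 1–5: Vera → place 1, Rosa → place 2, Hollis → place 3, Keanu → place 5, Ivan → place 6.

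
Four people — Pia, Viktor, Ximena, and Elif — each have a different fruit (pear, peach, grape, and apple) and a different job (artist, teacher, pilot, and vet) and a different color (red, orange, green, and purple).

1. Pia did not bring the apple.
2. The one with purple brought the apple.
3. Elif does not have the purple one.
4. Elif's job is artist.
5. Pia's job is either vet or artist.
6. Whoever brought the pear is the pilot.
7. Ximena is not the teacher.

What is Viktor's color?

With clues 1–7, green, orange, and red are impossible for Viktor's color.
That leaves purple.

purple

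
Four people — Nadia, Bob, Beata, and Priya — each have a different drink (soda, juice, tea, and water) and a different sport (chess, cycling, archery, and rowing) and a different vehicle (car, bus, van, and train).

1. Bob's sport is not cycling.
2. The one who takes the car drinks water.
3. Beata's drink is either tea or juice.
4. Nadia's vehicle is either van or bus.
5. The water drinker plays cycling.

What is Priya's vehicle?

With clues 1–5, bus, train, and van are impossible for Priya's vehicle.
That leaves car.

car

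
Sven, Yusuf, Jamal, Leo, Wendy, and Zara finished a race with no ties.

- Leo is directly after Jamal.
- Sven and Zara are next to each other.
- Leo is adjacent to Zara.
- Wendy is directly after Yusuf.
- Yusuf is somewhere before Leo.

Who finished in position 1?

With clue 1, Leo is ruled out for place 1.
With clues 1–3, Sven and Zara are ruled out for place 1.
With clues 1–4, Wendy is ruled out for place 1.
With clues 1–5, Jamal is ruled out for place 1.
So place 1 is Yusuf.

Yusuf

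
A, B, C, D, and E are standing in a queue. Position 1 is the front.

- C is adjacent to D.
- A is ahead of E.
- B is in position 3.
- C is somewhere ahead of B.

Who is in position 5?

E

With clues 1–2, A is ruled out for position 5.
With clues 1–3, B is ruled out for position 5.
With clues 1–4, C and D are ruled out for position 5.
So position 5 is E.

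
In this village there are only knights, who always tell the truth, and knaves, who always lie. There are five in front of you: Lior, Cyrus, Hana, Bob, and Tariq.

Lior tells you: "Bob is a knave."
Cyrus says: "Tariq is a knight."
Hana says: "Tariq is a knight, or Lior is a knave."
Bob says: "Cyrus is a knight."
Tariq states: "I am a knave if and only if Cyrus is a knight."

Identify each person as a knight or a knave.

Consider Lior. Suppose Lior is a knave.
Then no assignment of the remaining roles makes every statement match its speaker's type — contradiction.
So Lior is a knight.
Consider Cyrus. Suppose Cyrus is a knight.
Then whichever role Tariq has, Tariq's statement has the wrong truth value — contradiction.
So Cyrus is a knave.
With that fixed, Bob's statement is false, so Bob is a knave.
Consider Hana. Suppose Hana is a knight.
Then no assignment of the remaining roles makes every statement match its speaker's type — contradiction.
So Hana is a knave.
Consider Tariq. Suppose Tariq is a knight.
Then Cyrus's statement comes out true, contradicting Cyrus being a knave.
So Tariq is a knave.

Lior: knight, Cyrus: knave, Hana: knave, Bob: knave, Tariq: knave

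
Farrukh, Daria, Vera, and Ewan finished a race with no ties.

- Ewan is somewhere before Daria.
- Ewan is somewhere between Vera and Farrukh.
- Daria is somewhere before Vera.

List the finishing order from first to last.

From clue 1: Daria is in {2,3,4}.
From clues 1–2: Ewan → place 2.
From clues 1–3: Farrukh → place 1, Daria → place 3, Vera → place 4.

Farrukh, Ewan, Daria, Vera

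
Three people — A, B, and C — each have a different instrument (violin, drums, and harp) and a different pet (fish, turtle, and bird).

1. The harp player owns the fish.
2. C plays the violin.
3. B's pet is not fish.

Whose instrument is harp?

A

With clues 1–2, C is impossible for the one with instrument harp.
With clues 1–3, B is impossible for the one with instrument harp.
That leaves A.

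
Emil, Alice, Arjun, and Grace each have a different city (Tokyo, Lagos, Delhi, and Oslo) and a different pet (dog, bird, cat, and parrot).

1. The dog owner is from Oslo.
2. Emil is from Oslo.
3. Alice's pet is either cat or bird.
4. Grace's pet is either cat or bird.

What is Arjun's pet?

parrot

With clues 1–2, dog is impossible for Arjun's pet.
With clues 1–4, bird and cat are impossible for Arjun's pet.
That leaves parrot.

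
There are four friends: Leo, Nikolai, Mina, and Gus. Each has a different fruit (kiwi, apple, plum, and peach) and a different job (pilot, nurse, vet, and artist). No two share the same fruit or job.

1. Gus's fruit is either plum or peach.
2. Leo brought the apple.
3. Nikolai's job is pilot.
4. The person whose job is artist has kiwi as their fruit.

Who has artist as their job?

With clues 1–3, Nikolai is impossible for the one with job artist.
With clues 1–4, Gus and Leo are impossible for the one with job artist.
That leaves Mina.

Mina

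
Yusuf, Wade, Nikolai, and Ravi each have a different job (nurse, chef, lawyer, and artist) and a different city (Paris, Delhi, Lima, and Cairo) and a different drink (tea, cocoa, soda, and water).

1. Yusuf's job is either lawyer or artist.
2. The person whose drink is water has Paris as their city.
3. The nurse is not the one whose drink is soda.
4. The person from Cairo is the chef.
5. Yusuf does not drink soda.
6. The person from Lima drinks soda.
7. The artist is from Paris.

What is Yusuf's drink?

water

With clues 1–5, soda is impossible for Yusuf's drink.
With clues 1–7, cocoa and tea are impossible for Yusuf's drink.
That leaves water.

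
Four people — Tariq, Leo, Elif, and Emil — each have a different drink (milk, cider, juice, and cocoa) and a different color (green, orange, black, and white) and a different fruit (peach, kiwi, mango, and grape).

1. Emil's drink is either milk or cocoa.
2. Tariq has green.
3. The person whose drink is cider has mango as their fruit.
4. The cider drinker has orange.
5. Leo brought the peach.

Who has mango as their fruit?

With clues 1–3, Emil is impossible for the one with fruit mango.
With clues 1–4, Tariq is impossible for the one with fruit mango.
With clues 1–5, Leo is impossible for the one with fruit mango.
That leaves Elif.

Elif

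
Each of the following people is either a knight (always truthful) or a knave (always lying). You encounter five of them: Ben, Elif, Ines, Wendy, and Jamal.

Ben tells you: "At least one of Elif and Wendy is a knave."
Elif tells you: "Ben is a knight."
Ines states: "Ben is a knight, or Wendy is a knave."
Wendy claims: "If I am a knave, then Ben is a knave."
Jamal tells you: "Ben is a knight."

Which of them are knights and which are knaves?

Ben: knight, Elif: knight, Ines: knight, Wendy: knave, Jamal: knight

Consider Ben. Suppose Ben is a knave.
Then no assignment of the remaining roles makes every statement match its speaker's type — contradiction.
So Ben is a knight.
With that fixed, Elif's statement is true, so Elif is a knight.
With that fixed, Ines's statement is true, so Ines is a knight.
With that fixed, Jamal's statement is true, so Jamal is a knight.
Consider Wendy. Suppose Wendy is a knight.
Then Ben's statement comes out false, contradicting Ben being a knight.
So Wendy is a knave.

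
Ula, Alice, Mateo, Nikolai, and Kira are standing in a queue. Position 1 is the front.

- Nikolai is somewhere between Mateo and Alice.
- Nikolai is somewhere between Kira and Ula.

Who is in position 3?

Nikolai

With clues 1–2, Alice, Kira, Mateo, and Ula are ruled out for position 3.
So position 3 is Nikolai.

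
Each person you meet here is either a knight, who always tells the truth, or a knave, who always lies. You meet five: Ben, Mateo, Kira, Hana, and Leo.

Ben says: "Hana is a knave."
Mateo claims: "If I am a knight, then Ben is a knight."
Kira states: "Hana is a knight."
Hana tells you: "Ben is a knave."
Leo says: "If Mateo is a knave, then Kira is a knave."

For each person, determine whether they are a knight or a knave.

Consider Ben. Suppose Ben is a knave.
Then whichever role Mateo has, Mateo's statement has the wrong truth value — contradiction.
So Ben is a knight.
With that fixed, Mateo's statement is true, so Mateo is a knight.
With that fixed, Hana's statement is false, so Hana is a knave.
With that fixed, Leo's statement is true, so Leo is a knight.
With that fixed, Kira's statement is false, so Kira is a knave.

Ben: knight, Mateo: knight, Kira: knave, Hana: knave, Leo: knight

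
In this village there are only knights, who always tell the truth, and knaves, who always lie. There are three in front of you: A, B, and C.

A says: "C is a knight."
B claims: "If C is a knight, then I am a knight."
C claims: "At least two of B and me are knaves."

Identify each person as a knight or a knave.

A: knave, B: knight, C: knave

Consider A. Suppose A is a knight.
Then no assignment of the remaining roles makes every statement match its speaker's type — contradiction.
So A is a knave.
Consider B. Suppose B is a knave.
Then whichever role C has, C's statement has the wrong truth value — contradiction.
So B is a knight.
With that fixed, C's statement is false, so C is a knave.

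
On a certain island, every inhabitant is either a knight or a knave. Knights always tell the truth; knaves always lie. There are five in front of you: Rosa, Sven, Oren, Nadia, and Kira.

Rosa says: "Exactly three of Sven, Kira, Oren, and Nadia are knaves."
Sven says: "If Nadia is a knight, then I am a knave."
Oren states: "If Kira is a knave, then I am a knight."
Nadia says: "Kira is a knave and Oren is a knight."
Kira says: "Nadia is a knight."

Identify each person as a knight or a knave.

Rosa: knight, Sven: knight, Oren: knave, Nadia: knave, Kira: knave

Consider Rosa. Suppose Rosa is a knave.
Then no assignment of the remaining roles makes every statement match its speaker's type — contradiction.
So Rosa is a knight.
Consider Sven. Suppose Sven is a knave.
Then Sven's own statement would have to be false, but it can't be — contradiction.
So Sven is a knight.
Consider Oren. Suppose Oren is a knight.
Then Rosa's statement comes out false, contradicting Rosa being a knight.
So Oren is a knave.
With that fixed, Nadia's statement is false, so Nadia is a knave.
With that fixed, Kira's statement is false, so Kira is a knave.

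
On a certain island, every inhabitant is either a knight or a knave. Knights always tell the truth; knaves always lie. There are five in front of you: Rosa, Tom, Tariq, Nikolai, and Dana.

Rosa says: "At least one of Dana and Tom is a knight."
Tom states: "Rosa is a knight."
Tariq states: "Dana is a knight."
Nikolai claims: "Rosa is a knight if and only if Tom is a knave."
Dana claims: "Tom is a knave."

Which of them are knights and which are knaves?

Rosa: knight, Tom: knight, Tariq: knave, Nikolai: knave, Dana: knave

Consider Rosa. Suppose Rosa is a knave.
Then no assignment of the remaining roles makes every statement match its speaker's type — contradiction.
So Rosa is a knight.
With that fixed, Tom's statement is true, so Tom is a knight.
With that fixed, Nikolai's statement is false, so Nikolai is a knave.
With that fixed, Dana's statement is false, so Dana is a knave.
With that fixed, Tariq's statement is false, so Tariq is a knave.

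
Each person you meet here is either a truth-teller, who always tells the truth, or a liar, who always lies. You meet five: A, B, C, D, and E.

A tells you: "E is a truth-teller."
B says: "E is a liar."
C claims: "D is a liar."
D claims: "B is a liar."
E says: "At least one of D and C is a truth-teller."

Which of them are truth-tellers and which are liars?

A: truth-teller, B: liar, C: liar, D: truth-teller, E: truth-teller

Consider A. Suppose A is a liar.
Then no assignment of the remaining roles makes every statement match its speaker's type — contradiction.
So A is a truth-teller.
Consider B. Suppose B is a truth-teller.
Then no assignment of the remaining roles makes every statement match its speaker's type — contradiction.
So B is a liar.
With that fixed, D's statement is true, so D is a truth-teller.
With that fixed, E's statement is true, so E is a truth-teller.
With that fixed, C's statement is false, so C is a liar.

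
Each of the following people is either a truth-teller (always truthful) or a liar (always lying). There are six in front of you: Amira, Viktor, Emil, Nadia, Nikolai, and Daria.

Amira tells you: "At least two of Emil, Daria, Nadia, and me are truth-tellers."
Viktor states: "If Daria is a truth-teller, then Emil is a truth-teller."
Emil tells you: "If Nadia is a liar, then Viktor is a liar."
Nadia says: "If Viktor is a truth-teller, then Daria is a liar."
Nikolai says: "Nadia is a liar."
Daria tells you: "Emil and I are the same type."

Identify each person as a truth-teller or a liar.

Consider Amira. Suppose Amira is a liar.
Then no assignment of the remaining roles makes every statement match its speaker's type — contradiction.
So Amira is a truth-teller.
Consider Viktor. Suppose Viktor is a liar.
Then no assignment of the remaining roles makes every statement match its speaker's type — contradiction.
So Viktor is a truth-teller.
Consider Emil. Suppose Emil is a liar.
Then whichever role Daria has, Daria's statement has the wrong truth value — contradiction.
So Emil is a truth-teller.
Consider Nadia. Suppose Nadia is a liar.
Then Emil's statement comes out false, contradicting Emil being a truth-teller.
So Nadia is a truth-teller.
With that fixed, Nikolai's statement is false, so Nikolai is a liar.
Consider Daria. Suppose Daria is a truth-teller.
Then Nadia's statement comes out false, contradicting Nadia being a truth-teller.
So Daria is a liar.

Amira: truth-teller, Viktor: truth-teller, Emil: truth-teller, Nadia: truth-teller, Nikolai: liar, Daria: liar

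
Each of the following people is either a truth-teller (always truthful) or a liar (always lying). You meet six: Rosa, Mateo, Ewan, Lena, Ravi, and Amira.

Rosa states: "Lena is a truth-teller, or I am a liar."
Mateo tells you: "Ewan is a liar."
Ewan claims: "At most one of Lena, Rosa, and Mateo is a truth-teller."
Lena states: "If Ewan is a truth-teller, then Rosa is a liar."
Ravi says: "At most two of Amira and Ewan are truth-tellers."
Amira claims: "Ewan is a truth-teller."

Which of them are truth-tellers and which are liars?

Regardless of anyone's role, Ravi's statement is true, so Ravi is a truth-teller.
Consider Rosa. Suppose Rosa is a liar.
Then Rosa's own statement would have to be false, but it can't be — contradiction.
So Rosa is a truth-teller.
Consider Mateo. Suppose Mateo is a liar.
Then no assignment of the remaining roles makes every statement match its speaker's type — contradiction.
So Mateo is a truth-teller.
With that fixed, Ewan's statement is false, so Ewan is a liar.
With that fixed, Lena's statement is true, so Lena is a truth-teller.
With that fixed, Amira's statement is false, so Amira is a liar.

Rosa: truth-teller, Mateo: truth-teller, Ewan: liar, Lena: truth-teller, Ravi: truth-teller, Amira: liar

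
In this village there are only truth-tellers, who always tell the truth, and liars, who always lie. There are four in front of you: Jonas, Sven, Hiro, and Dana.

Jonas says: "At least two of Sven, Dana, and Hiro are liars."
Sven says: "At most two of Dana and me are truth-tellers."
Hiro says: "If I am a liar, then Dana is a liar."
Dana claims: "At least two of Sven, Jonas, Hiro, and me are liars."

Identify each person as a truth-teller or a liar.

Regardless of anyone's role, Sven's statement is true, so Sven is a truth-teller.
Consider Jonas. Suppose Jonas is a truth-teller.
Then no assignment of the remaining roles makes every statement match its speaker's type — contradiction.
So Jonas is a liar.
Consider Hiro. Suppose Hiro is a truth-teller.
Then whichever role Dana has, Dana's statement has the wrong truth value — contradiction.
So Hiro is a liar.
With that fixed, Dana's statement is true, so Dana is a truth-teller.

Jonas: liar, Sven: truth-teller, Hiro: liar, Dana: truth-teller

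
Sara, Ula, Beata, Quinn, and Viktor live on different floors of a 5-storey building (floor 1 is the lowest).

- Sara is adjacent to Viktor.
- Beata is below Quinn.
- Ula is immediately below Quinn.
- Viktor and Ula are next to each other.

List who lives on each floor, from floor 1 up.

From clues 1–2: Beata is in {1,2,3,4}.
From clues 1–3: Ula is in {2,4}.
From clues 1–4: Beata → floor 1, Sara → floor 2, Viktor → floor 3, Ula → floor 4, Quinn → floor 5.

Beata, Sara, Viktor, Ula, Quinn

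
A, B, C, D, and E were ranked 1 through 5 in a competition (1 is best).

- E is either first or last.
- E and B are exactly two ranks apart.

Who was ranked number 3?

B

With clue 1, E is ruled out for rank 3.
With clues 1–2, A, C, and D are ruled out for rank 3.
So rank 3 is B.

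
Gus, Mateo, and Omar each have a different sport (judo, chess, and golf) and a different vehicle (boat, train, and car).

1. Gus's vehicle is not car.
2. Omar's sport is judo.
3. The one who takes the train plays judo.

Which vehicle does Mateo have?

With clues 1–3, boat and train are impossible for Mateo's vehicle.
That leaves car.

car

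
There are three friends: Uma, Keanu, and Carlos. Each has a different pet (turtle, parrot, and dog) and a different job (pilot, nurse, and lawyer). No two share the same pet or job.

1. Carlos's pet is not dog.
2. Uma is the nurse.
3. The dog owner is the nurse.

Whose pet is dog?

Clue 1 rules out Carlos for the one with pet dog.
With clues 1–3, Keanu is impossible for the one with pet dog.
That leaves Uma.

Uma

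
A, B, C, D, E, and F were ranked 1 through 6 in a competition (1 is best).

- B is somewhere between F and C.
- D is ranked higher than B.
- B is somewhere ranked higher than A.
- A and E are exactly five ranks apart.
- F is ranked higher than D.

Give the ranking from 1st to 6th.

E, F, D, B, C, A

From clue 1: B is in {2,3,4,5}.
From clues 1–2: B is in {3,4,5}.
From clues 1–3: B is in {3,4}.
From clues 1–4: E → rank 1, B → rank 4, A → rank 6.
From clues 1–5: F → rank 2, D → rank 3, C → rank 5.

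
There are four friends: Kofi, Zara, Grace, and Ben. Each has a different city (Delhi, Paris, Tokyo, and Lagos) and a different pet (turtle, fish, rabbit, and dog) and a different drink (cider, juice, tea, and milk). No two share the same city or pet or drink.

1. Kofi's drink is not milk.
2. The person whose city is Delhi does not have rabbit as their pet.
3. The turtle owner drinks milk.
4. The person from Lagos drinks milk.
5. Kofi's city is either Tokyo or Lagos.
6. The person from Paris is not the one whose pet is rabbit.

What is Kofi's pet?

With clues 1–3, turtle is impossible for Kofi's pet.
With clues 1–6, dog and fish are impossible for Kofi's pet.
That leaves rabbit.

rabbit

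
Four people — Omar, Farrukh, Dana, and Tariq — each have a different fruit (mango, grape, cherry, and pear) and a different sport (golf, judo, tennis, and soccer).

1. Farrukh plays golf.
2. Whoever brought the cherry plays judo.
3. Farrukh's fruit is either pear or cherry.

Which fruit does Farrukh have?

pear

With clues 1–2, cherry is impossible for Farrukh's fruit.
With clues 1–3, grape and mango are impossible for Farrukh's fruit.
That leaves pear.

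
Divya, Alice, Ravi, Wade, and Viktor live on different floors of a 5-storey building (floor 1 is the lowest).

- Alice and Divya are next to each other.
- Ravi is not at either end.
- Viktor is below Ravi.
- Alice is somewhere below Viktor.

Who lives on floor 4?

With clues 1–3, Viktor and Wade are ruled out for floor 4.
With clues 1–4, Alice and Divya are ruled out for floor 4.
So floor 4 is Ravi.

Ravi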